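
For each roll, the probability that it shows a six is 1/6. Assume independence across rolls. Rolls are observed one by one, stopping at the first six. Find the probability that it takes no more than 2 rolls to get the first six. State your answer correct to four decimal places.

0.3056

Y = number of rolls to the first success; geometric, p = 0.166667.
P(Y ≤ 2) = 1 − (1−p)^2 = 1 − 0.694444 = 0.305556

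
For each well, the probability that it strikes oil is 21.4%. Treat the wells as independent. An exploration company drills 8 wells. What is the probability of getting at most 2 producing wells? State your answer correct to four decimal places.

X ~ Binomial(8, 0.214); P(X ≤ 2) = Σ C(8,k) p^k (1−p)^(8−k) over k:
  k=0: C(8,0)·0.214^0·0.786^8 = 0.145673
  k=1: C(8,1)·0.214^1·0.786^7 = 0.317294
  k=2: C(8,2)·0.214^2·0.786^6 = 0.302358
Total = 0.765325

0.7653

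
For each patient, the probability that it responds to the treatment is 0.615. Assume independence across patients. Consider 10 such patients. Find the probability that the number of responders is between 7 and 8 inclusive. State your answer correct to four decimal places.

0.3644

X ~ Binomial(10, 0.615); P(7 ≤ X ≤ 8) = Σ C(10,k) p^k (1−p)^(10−k) over k:
  k=7: C(10,7)·0.615^7·0.385^3 = 0.227871
  k=8: C(10,8)·0.615^8·0.385^2 = 0.136501
Total = 0.364372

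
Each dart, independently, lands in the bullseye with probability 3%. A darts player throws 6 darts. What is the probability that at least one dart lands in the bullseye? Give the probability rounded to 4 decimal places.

0.1670

P(at least one) = 1 − P(none) = 1 − (1 − 0.03)^6
= 1 − 0.832972 = 0.167028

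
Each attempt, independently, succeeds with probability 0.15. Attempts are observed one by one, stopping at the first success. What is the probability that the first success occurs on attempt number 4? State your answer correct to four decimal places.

Geometric (trials to first success), p = 0.15.
P(Y = 4) = (1−p)^3 · p = 0.61413 · 0.15 = 0.092119

0.0921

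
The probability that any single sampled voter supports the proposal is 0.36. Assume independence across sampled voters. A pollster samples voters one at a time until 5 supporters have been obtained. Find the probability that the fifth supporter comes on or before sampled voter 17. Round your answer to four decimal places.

Finishing within 17 sampled voters ⇔ at least 5 successes in the first 17. With X ~ Binomial(17, 0.36), P(Y ≤ 17) = 1 − P(X ≤ 4).
  k=0: C(17,0)·0.36^0·0.64^17 = 0.000507
  k=1: C(17,1)·0.36^1·0.64^16 = 0.004849
  k=2: C(17,2)·0.36^2·0.64^15 = 0.021819
  k=3: C(17,3)·0.36^3·0.64^14 = 0.061367
  k=4: C(17,4)·0.36^4·0.64^13 = 0.120817
1 − 0.209359 = 0.790641

0.7906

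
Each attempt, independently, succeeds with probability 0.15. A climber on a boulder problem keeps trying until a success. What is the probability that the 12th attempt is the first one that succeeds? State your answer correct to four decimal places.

Geometric (trials to first success), p = 0.15.
P(Y = 12) = (1−p)^11 · p = 0.16734 · 0.15 = 0.025101

0.0251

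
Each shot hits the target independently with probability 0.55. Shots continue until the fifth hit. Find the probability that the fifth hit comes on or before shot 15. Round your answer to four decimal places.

0.9745

Finishing within 15 shots ⇔ at least 5 successes in the first 15. With X ~ Binomial(15, 0.55), P(Y ≤ 15) = 1 − P(X ≤ 4).
  k=0: C(15,0)·0.55^0·0.45^15 = 0.000006
  k=1: C(15,1)·0.55^1·0.45^14 = 0.000115
  k=2: C(15,2)·0.55^2·0.45^13 = 0.000986
  k=3: C(15,3)·0.55^3·0.45^12 = 0.005220
  k=4: C(15,4)·0.55^4·0.45^11 = 0.019139
1 − 0.025466 = 0.974534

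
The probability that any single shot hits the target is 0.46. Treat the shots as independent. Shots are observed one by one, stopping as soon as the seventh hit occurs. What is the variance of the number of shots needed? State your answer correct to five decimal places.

Y = total shots until the seventh success; negative binomial with r=7, p=0.46.
Var(Y) = r(1−p)/p² = 7·0.54 / 0.46² = 17.8638941

17.86389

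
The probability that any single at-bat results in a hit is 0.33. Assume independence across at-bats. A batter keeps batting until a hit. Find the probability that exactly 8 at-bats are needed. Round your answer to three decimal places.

0.020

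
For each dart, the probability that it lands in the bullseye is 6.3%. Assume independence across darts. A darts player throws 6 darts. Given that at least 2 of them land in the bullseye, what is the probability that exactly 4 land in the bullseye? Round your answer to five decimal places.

0.00413

X ~ Binomial(6, 0.063). Want P(X=4 | X≥2) = P(X=4) / P(X≥2).
P(X=4) = C(6,4)·0.063^4·0.937^2 = 0.0002075
P(X≥2) = 1 − 0.6767645 − 0.2730170 = 0.0502185
Ratio = 0.0002075 / 0.0502185 = 0.0041311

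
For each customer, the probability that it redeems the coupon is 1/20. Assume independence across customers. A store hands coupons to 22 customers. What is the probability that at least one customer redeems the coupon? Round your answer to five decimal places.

0.67647

P(at least one) = 1 − P(none) = 1 − (1 − 0.05)^22
= 1 − 0.3235335 = 0.6764665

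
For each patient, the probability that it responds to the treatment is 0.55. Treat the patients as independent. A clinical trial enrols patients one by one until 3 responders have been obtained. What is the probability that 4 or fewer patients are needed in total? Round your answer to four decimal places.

Finishing within 4 patients ⇔ at least 3 successes in the first 4. With X ~ Binomial(4, 0.55), P(Y ≤ 4) = 1 − P(X ≤ 2).
  k=0: C(4,0)·0.55^0·0.45^4 = 0.041006
  k=1: C(4,1)·0.55^1·0.45^3 = 0.200475
  k=2: C(4,2)·0.55^2·0.45^2 = 0.367538
1 − 0.609019 = 0.390981

0.3910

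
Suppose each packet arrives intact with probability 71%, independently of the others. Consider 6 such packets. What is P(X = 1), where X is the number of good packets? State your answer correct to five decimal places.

X ~ Binomial(n=6, p=0.71).
P(X=1) = C(6,1) · p^1 · (1−p)^5
= 6 · 0.71 · 0.0020511 = 0.0087377

0.00874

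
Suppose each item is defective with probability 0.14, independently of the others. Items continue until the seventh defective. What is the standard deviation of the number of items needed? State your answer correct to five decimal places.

Y = total items until the seventh success; negative binomial with r=7, p=0.14.
SD(Y) = √[r(1−p)/p²] = √(307.1428571) = 17.5254916

17.52549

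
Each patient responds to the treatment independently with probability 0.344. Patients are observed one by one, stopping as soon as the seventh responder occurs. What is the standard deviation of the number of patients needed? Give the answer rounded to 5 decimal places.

Y = total patients until the seventh success; negative binomial with r=7, p=0.344.
SD(Y) = √[r(1−p)/p²] = √(38.8047593) = 6.2293466

6.22935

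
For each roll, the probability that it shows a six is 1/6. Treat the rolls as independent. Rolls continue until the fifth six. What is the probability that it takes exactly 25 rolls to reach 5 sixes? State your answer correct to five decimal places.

0.03564

Y = trial on which the fifth success occurs; negative binomial, r=5, p=0.166667.
P(Y=25) = C(24,4) · p^5 · (1−p)^20
= 10626 · 0.0001286 · 0.026084 = 0.0356442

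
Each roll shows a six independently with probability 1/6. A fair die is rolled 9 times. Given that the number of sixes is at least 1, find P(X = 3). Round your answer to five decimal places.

0.16155

X ~ Binomial(9, 0.166667). Want P(X=3 | X≥1) = P(X=3) / P(X≥1).
P(X=3) = C(9,3)·0.166667^3·0.833333^6 = 0.1302381
P(X≥1) = 1 − 0.1938067 = 0.8061933
Ratio = 0.1302381 / 0.8061933 = 0.1615470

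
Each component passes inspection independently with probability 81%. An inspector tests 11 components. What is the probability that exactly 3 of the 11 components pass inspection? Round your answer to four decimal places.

X ~ Binomial(n=11, p=0.81).
P(X=3) = C(11,3) · p^3 · (1−p)^8
= 165 · 0.53144 · 1.6984e-06 = 0.000149

0.0001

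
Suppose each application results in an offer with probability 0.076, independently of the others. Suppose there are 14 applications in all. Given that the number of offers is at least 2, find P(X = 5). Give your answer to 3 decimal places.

0.009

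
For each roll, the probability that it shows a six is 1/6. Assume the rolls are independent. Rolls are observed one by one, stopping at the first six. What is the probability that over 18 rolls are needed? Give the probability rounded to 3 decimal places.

Y = number of rolls to the first success; geometric, p = 0.166667.
P(Y > 18) = P(first 18 all fail) = (1−p)^18 = 0.03756

0.038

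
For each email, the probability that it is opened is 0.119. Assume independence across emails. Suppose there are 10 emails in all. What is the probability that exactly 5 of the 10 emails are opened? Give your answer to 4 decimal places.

X ~ Binomial(n=10, p=0.119).
P(X=5) = C(10,5) · p^5 · (1−p)^5
= 252 · 2.3864e-05 · 0.53074 = 0.003192

0.0032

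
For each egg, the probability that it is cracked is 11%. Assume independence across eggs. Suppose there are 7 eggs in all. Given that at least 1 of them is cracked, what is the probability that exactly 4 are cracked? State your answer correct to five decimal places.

X ~ Binomial(7, 0.11). Want P(X=4 | X≥1) = P(X=4) / P(X≥1).
P(X=4) = C(7,4)·0.11^4·0.89^3 = 0.0036125
P(X≥1) = 1 − 0.4423133 = 0.5576867
Ratio = 0.0036125 / 0.5576867 = 0.0064777

0.00648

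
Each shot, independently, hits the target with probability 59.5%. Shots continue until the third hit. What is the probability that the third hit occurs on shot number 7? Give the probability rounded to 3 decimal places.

0.085

Y = trial on which the third success occurs; negative binomial, r=3, p=0.595.
P(Y=7) = C(6,2) · p^3 · (1−p)^4
= 15 · 0.21064 · 0.026904 = 0.08501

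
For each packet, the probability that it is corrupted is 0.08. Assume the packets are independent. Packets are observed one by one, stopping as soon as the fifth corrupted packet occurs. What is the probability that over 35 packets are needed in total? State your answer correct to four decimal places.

0.8557

Needing more than 35 packets ⇔ fewer than 5 successes in the first 35. With X ~ Binomial(35, 0.08), P(Y > 35) = P(X ≤ 4).
  k=0: C(35,0)·0.08^0·0.92^35 = 0.054022
  k=1: C(35,1)·0.08^1·0.92^34 = 0.164416
  k=2: C(35,2)·0.08^2·0.92^33 = 0.243050
  k=3: C(35,3)·0.08^3·0.92^32 = 0.232482
  k=4: C(35,4)·0.08^4·0.92^31 = 0.161727
P(X ≤ 4) = 0.855698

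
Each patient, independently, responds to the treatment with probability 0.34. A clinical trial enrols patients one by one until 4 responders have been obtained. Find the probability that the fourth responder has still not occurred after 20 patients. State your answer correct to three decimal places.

0.054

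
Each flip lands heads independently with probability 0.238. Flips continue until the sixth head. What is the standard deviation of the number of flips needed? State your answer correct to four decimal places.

Y = total flips until the sixth success; negative binomial with r=6, p=0.238.
SD(Y) = √[r(1−p)/p²] = √(80.714639) = 8.984133

8.9841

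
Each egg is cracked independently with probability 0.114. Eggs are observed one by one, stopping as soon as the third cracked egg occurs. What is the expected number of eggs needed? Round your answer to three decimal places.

26.316

Y = total eggs until the third success; negative binomial with r=3, p=0.114.
E[Y] = r / p = 3 / 0.114 = 26.31579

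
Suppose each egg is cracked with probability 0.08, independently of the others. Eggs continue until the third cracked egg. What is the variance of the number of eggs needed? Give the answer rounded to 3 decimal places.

431.250

Y = total eggs until the third success; negative binomial with r=3, p=0.08.
Var(Y) = r(1−p)/p² = 3·0.92 / 0.08² = 431.25000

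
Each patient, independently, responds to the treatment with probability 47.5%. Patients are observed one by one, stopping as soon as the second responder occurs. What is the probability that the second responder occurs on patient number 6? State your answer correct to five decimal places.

Y = trial on which the second success occurs; negative binomial, r=2, p=0.475.
P(Y=6) = C(5,1) · p^2 · (1−p)^4
= 5 · 0.22562 · 0.075969 = 0.0857027

0.08570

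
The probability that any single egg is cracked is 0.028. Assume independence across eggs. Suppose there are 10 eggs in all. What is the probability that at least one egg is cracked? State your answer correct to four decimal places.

0.2472

P(at least one) = 1 − P(none) = 1 − (1 − 0.028)^10
= 1 − 0.752771 = 0.247229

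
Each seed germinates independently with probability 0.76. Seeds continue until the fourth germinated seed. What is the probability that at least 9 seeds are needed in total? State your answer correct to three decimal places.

0.023

Needing more than 8 seeds ⇔ fewer than 4 successes in the first 8. With X ~ Binomial(8, 0.76), P(Y > 8) = P(X ≤ 3).
  k=0: C(8,0)·0.76^0·0.24^8 = 0.00001
  k=1: C(8,1)·0.76^1·0.24^7 = 0.00028
  k=2: C(8,2)·0.76^2·0.24^6 = 0.00309
  k=3: C(8,3)·0.76^3·0.24^5 = 0.01957
P(X ≤ 3) = 0.02295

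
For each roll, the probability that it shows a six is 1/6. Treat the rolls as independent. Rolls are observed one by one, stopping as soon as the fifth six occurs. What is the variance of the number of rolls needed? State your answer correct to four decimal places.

150.0000

Y = total rolls until the fifth success; negative binomial with r=5, p=0.166667.
Var(Y) = r(1−p)/p² = 5·0.833333 / 0.166667² = 150.000000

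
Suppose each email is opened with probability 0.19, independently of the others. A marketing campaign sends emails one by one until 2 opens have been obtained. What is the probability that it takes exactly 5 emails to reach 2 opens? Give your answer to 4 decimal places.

0.0767

Y = trial on which the second success occurs; negative binomial, r=2, p=0.19.
P(Y=5) = C(4,1) · p^2 · (1−p)^3
= 4 · 0.0361 · 0.53144 = 0.076740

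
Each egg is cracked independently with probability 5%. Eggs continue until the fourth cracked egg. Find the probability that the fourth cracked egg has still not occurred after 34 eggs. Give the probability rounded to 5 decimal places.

Needing more than 34 eggs ⇔ fewer than 4 successes in the first 34. With X ~ Binomial(34, 0.05), P(Y > 34) = P(X ≤ 3).
  k=0: C(34,0)·0.05^0·0.95^34 = 0.1748246
  k=1: C(34,1)·0.05^1·0.95^33 = 0.3128440
  k=2: C(34,2)·0.05^2·0.95^32 = 0.2716804
  k=3: C(34,3)·0.05^3·0.95^31 = 0.1525223
P(X ≤ 3) = 0.9118713

0.91187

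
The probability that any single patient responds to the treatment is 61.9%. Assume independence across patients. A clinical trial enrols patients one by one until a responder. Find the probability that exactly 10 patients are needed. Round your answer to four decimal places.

0.0001

Geometric (trials to first success), p = 0.619.
P(Y = 10) = (1−p)^9 · p = 0.00016917 · 0.619 = 0.000105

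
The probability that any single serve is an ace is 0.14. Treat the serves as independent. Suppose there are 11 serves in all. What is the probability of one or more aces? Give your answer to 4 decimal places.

P(at least one) = 1 − P(none) = 1 − (1 − 0.14)^11
= 1 − 0.190319 = 0.809681

0.8097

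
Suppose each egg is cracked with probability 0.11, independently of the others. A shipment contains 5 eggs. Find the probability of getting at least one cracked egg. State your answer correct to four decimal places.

P(at least one) = 1 − P(none) = 1 − (1 − 0.11)^5
= 1 − 0.558406 = 0.441594

0.4416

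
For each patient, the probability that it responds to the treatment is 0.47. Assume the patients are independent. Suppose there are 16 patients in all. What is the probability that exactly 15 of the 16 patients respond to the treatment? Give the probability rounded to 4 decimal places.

0.0001

X ~ Binomial(n=16, p=0.47).
P(X=15) = C(16,15) · p^15 · (1−p)^1
= 16 · 1.2063e-05 · 0.53 = 0.000102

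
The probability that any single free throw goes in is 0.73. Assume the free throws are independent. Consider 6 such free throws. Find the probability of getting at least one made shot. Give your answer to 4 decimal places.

P(at least one) = 1 − P(none) = 1 − (1 − 0.73)^6
= 1 − 0.000387 = 0.999613

0.9996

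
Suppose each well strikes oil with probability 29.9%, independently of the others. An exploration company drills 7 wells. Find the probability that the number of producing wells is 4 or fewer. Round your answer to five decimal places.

X ~ Binomial(7, 0.299); P(X ≤ 4) = Σ C(7,k) p^k (1−p)^(7−k) over k:
  k=0: C(7,0)·0.299^0·0.701^7 = 0.0831814
  k=1: C(7,1)·0.299^1·0.701^6 = 0.2483575
  k=2: C(7,2)·0.299^2·0.701^5 = 0.3177984
  k=3: C(7,3)·0.299^3·0.701^4 = 0.2259195
  k=4: C(7,4)·0.299^4·0.701^3 = 0.0963622
Total = 0.9716191

0.97162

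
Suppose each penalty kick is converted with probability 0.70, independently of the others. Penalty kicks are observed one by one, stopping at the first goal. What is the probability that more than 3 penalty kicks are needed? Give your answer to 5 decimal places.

0.02700

Y = number of penalty kicks to the first success; geometric, p = 0.70.
P(Y > 3) = P(first 3 all fail) = (1−p)^3 = 0.0270000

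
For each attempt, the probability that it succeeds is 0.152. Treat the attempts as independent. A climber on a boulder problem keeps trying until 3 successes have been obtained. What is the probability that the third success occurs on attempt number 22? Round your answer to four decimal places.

0.0322

Y = trial on which the third success occurs; negative binomial, r=3, p=0.152.
P(Y=22) = C(21,2) · p^3 · (1−p)^19
= 210 · 0.0035118 · 0.043603 = 0.032157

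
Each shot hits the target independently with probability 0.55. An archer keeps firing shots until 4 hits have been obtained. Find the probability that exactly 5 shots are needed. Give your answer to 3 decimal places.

Y = trial on which the fourth success occurs; negative binomial, r=4, p=0.55.
P(Y=5) = C(4,3) · p^4 · (1−p)^1
= 4 · 0.091506 · 0.45 = 0.16471

0.165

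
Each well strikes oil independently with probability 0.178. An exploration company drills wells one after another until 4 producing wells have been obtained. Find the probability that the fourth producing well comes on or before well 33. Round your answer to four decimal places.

Finishing within 33 wells ⇔ at least 4 successes in the first 33. With X ~ Binomial(33, 0.178), P(Y ≤ 33) = 1 − P(X ≤ 3).
  k=0: C(33,0)·0.178^0·0.822^33 = 0.001552
  k=1: C(33,1)·0.178^1·0.822^32 = 0.011087
  k=2: C(33,2)·0.178^2·0.822^31 = 0.038415
  k=3: C(33,3)·0.178^3·0.822^30 = 0.085959
1 − 0.137012 = 0.862988

0.8630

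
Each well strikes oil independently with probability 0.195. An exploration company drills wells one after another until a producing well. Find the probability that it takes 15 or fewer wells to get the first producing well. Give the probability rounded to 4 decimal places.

0.9614

Y = number of wells to the first success; geometric, p = 0.195.
P(Y ≤ 15) = 1 − (1−p)^15 = 1 − 0.038631 = 0.961369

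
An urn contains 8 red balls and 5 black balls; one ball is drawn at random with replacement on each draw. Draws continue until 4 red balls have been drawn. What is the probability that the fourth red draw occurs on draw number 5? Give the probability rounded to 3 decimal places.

0.221

Y = trial on which the fourth success occurs; negative binomial, r=4, p=0.615385.
P(Y=5) = C(4,3) · p^4 · (1−p)^1
= 4 · 0.14341 · 0.38462 = 0.22063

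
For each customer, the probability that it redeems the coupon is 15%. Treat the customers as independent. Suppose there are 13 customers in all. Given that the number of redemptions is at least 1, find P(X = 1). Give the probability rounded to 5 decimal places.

X ~ Binomial(13, 0.15). Want P(X=1 | X≥1) = P(X=1) / P(X≥1).
P(X=1) = C(13,1)·0.15^1·0.85^12 = 0.2773714
P(X≥1) = 1 − 0.1209055 = 0.8790945
Ratio = 0.2773714 / 0.8790945 = 0.3155195

0.31552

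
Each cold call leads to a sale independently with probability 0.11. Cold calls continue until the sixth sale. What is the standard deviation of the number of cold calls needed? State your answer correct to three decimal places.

21.008

Y = total cold calls until the sixth success; negative binomial with r=6, p=0.11.
SD(Y) = √[r(1−p)/p²] = √(441.32231) = 21.00767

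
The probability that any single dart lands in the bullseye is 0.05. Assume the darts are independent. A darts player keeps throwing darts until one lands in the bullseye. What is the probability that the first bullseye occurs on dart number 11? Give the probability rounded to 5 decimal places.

0.02994

Geometric (trials to first success), p = 0.05.
P(Y = 11) = (1−p)^10 · p = 0.59874 · 0.05 = 0.0299368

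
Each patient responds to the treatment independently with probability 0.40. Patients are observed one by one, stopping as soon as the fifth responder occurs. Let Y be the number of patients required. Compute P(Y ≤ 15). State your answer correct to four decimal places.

0.7827

Finishing within 15 patients ⇔ at least 5 successes in the first 15. With X ~ Binomial(15, 0.40), P(Y ≤ 15) = 1 − P(X ≤ 4).
  k=0: C(15,0)·0.40^0·0.60^15 = 0.000470
  k=1: C(15,1)·0.40^1·0.60^14 = 0.004702
  k=2: C(15,2)·0.40^2·0.60^13 = 0.021942
  k=3: C(15,3)·0.40^3·0.60^12 = 0.063388
  k=4: C(15,4)·0.40^4·0.60^11 = 0.126776
1 − 0.217278 = 0.782722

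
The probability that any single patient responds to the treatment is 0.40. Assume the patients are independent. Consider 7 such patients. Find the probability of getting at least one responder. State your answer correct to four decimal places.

0.9720

P(at least one) = 1 − P(none) = 1 − (1 − 0.40)^7
= 1 − 0.027994 = 0.972006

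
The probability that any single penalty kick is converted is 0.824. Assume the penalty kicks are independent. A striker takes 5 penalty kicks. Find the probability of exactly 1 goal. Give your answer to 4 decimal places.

X ~ Binomial(n=5, p=0.824).
P(X=1) = C(5,1) · p^1 · (1−p)^4
= 5 · 0.824 · 0.00095951 = 0.003953

0.0040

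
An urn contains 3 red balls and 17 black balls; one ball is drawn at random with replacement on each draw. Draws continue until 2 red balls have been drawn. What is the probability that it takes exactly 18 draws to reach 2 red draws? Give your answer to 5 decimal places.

0.02840

Y = trial on which the second success occurs; negative binomial, r=2, p=0.15.
P(Y=18) = C(17,1) · p^2 · (1−p)^16
= 17 · 0.0225 · 0.074251 = 0.0284010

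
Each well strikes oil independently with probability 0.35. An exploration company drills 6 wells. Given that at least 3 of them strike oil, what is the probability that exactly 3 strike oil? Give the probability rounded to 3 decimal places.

X ~ Binomial(6, 0.35). Want P(X=3 | X≥3) = P(X=3) / P(X≥3).
P(X=3) = C(6,3)·0.35^3·0.65^3 = 0.23549
P(X≥3) = 1 − 0.07542 − 0.24366 − 0.32801 = 0.35291
Ratio = 0.23549 / 0.35291 = 0.66727

0.667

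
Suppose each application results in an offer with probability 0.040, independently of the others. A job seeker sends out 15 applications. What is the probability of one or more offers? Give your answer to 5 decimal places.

P(at least one) = 1 − P(none) = 1 − (1 − 0.04)^15
= 1 − 0.5420864 = 0.4579136

0.45791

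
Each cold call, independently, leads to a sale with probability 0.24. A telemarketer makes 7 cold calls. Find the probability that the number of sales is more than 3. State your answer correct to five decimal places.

0.06170

X ~ Binomial(7, 0.24); P(X ≥ 4) = Σ C(7,k) p^k (1−p)^(7−k) over k:
  k=4: C(7,4)·0.24^4·0.76^3 = 0.0509746
  k=5: C(7,5)·0.24^5·0.76^2 = 0.0096583
  k=6: C(7,6)·0.24^6·0.76^1 = 0.0010167
  k=7: C(7,7)·0.24^7·0.76^0 = 0.0000459
Total = 0.0616955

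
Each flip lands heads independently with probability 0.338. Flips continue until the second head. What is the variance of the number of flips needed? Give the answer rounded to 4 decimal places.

Y = total flips until the second success; negative binomial with r=2, p=0.338.
Var(Y) = r(1−p)/p² = 2·0.662 / 0.338² = 11.589230

11.5892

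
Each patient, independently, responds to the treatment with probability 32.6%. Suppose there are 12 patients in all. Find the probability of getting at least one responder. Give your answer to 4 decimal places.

0.9912

P(at least one) = 1 − P(none) = 1 − (1 − 0.326)^12
= 1 − 0.008789 = 0.991211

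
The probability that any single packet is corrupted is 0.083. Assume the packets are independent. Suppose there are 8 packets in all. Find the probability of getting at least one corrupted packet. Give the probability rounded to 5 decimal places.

0.50002

P(at least one) = 1 − P(none) = 1 − (1 − 0.083)^8
= 1 − 0.4999824 = 0.5000176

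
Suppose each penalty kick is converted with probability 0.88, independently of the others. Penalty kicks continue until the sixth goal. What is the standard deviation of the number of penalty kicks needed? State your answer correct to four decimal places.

0.9642

Y = total penalty kicks until the sixth success; negative binomial with r=6, p=0.88.
SD(Y) = √[r(1−p)/p²] = √(0.929752) = 0.964237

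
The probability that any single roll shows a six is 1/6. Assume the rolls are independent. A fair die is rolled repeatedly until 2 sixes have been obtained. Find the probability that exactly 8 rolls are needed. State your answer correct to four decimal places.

0.0651

Y = trial on which the second success occurs; negative binomial, r=2, p=0.166667.
P(Y=8) = C(7,1) · p^2 · (1−p)^6
= 7 · 0.027778 · 0.3349 = 0.065119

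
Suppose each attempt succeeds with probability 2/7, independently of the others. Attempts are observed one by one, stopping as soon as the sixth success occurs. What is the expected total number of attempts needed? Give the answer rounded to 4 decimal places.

Y = total attempts until the sixth success; negative binomial with r=6, p=0.285714.
E[Y] = r / p = 6 / 0.285714 = 21.000000

21.0000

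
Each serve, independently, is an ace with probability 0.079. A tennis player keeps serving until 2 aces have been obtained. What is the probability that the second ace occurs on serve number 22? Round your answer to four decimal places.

0.0253

Y = trial on which the second success occurs; negative binomial, r=2, p=0.079.
P(Y=22) = C(21,1) · p^2 · (1−p)^20
= 21 · 0.006241 · 0.19284 = 0.025274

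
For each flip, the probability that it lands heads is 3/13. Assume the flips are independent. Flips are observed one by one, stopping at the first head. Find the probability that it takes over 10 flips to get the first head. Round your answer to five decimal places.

Y = number of flips to the first success; geometric, p = 0.230769.
P(Y > 10) = P(first 10 all fail) = (1−p)^10 = 0.0725382

0.07254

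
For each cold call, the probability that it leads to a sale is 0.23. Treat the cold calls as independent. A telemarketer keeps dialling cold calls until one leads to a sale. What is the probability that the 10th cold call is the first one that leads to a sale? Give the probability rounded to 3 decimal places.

0.022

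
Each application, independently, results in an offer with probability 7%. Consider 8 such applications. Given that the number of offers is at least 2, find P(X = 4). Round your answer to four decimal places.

X ~ Binomial(8, 0.07). Want P(X=4 | X≥2) = P(X=4) / P(X≥2).
P(X=4) = C(8,4)·0.07^4·0.93^4 = 0.001257
P(X≥2) = 1 − 0.559582 − 0.336952 = 0.103466
Ratio = 0.001257 / 0.103466 = 0.012151

0.0122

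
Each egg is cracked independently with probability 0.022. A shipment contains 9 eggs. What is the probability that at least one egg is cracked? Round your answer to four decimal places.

P(at least one) = 1 − P(none) = 1 − (1 − 0.022)^9
= 1 − 0.818558 = 0.181442

0.1814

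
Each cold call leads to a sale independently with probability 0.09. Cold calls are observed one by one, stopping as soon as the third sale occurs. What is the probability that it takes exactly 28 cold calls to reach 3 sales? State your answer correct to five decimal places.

0.02421

Y = trial on which the third success occurs; negative binomial, r=3, p=0.09.
P(Y=28) = C(27,2) · p^3 · (1−p)^25
= 351 · 0.000729 · 0.094631 = 0.0242142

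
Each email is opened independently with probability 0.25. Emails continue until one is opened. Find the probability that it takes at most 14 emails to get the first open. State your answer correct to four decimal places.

Y = number of emails to the first success; geometric, p = 0.25.
P(Y ≤ 14) = 1 − (1−p)^14 = 1 − 0.017818 = 0.982182

0.9822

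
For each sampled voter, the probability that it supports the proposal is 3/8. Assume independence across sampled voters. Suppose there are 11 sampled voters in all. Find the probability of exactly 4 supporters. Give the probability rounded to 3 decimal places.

X ~ Binomial(n=11, p=0.375).
P(X=4) = C(11,4) · p^4 · (1−p)^7
= 330 · 0.019775 · 0.037253 = 0.24311

0.243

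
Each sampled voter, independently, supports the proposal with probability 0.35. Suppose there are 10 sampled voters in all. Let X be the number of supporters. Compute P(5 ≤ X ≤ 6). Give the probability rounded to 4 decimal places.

X ~ Binomial(10, 0.35); P(5 ≤ X ≤ 6) = Σ C(10,k) p^k (1−p)^(10−k) over k:
  k=5: C(10,5)·0.35^5·0.65^5 = 0.153570
  k=6: C(10,6)·0.35^6·0.65^4 = 0.068910
Total = 0.222480

0.2225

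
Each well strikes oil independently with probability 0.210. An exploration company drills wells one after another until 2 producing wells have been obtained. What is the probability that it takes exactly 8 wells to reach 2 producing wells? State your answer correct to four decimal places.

Y = trial on which the second success occurs; negative binomial, r=2, p=0.21.
P(Y=8) = C(7,1) · p^2 · (1−p)^6
= 7 · 0.0441 · 0.24309 = 0.075041

0.0750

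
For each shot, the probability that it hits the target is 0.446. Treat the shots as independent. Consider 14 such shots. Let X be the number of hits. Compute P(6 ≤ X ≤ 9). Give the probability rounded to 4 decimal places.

0.6116

X ~ Binomial(14, 0.446); P(6 ≤ X ≤ 9) = Σ C(14,k) p^k (1−p)^(14−k) over k:
  k=6: C(14,6)·0.446^6·0.554^8 = 0.209721
  k=7: C(14,7)·0.446^7·0.554^7 = 0.192957
  k=8: C(14,8)·0.446^8·0.554^6 = 0.135923
  k=9: C(14,9)·0.446^9·0.554^5 = 0.072950
Total = 0.611551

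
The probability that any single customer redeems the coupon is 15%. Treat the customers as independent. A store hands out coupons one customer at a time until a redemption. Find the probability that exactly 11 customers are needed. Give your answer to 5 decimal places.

0.02953

Geometric (trials to first success), p = 0.15.
P(Y = 11) = (1−p)^10 · p = 0.19687 · 0.15 = 0.0295312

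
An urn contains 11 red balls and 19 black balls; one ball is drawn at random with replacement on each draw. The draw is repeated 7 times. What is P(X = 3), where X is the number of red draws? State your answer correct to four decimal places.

X ~ Binomial(n=7, p=0.366667).
P(X=3) = C(7,3) · p^3 · (1−p)^4
= 35 · 0.049296 · 0.16089 = 0.277595

0.2776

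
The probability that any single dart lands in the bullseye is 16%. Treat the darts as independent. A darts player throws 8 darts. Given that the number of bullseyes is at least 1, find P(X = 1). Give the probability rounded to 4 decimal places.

X ~ Binomial(8, 0.16). Want P(X=1 | X≥1) = P(X=1) / P(X≥1).
P(X=1) = C(8,1)·0.16^1·0.84^7 = 0.377716
P(X≥1) = 1 − 0.247876 = 0.752124
Ratio = 0.377716 / 0.752124 = 0.502199

0.5022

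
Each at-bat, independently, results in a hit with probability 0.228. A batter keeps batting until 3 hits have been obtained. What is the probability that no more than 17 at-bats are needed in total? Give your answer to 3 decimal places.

Finishing within 17 at-bats ⇔ at least 3 successes in the first 17. With X ~ Binomial(17, 0.228), P(Y ≤ 17) = 1 − P(X ≤ 2).
  k=0: C(17,0)·0.228^0·0.772^17 = 0.01229
  k=1: C(17,1)·0.228^1·0.772^16 = 0.06170
  k=2: C(17,2)·0.228^2·0.772^15 = 0.14577
1 − 0.21975 = 0.78025

0.780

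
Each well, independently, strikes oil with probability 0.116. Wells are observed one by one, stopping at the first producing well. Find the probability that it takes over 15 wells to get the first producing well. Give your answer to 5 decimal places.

0.15732

Y = number of wells to the first success; geometric, p = 0.116.
P(Y > 15) = P(first 15 all fail) = (1−p)^15 = 0.1573200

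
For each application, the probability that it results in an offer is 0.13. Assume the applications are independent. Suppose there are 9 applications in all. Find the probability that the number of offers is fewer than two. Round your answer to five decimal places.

X ~ Binomial(9, 0.13); P(X ≤ 1) = Σ C(9,k) p^k (1−p)^(9−k) over k:
  k=0: C(9,0)·0.13^0·0.87^9 = 0.2855442
  k=1: C(9,1)·0.13^1·0.87^8 = 0.3840077
Total = 0.6695518

0.66955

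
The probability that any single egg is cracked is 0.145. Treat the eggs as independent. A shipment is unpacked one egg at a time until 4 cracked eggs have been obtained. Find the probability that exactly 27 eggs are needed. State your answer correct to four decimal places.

Y = trial on which the fourth success occurs; negative binomial, r=4, p=0.145.
P(Y=27) = C(26,3) · p^4 · (1−p)^23
= 2600 · 0.00044205 · 0.027241 = 0.031309

0.0313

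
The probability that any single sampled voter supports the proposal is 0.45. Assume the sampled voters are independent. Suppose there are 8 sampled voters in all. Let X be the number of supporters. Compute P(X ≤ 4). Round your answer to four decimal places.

X ~ Binomial(8, 0.45); P(X ≤ 4) = Σ C(8,k) p^k (1−p)^(8−k) over k:
  k=0: C(8,0)·0.45^0·0.55^8 = 0.008373
  k=1: C(8,1)·0.45^1·0.55^7 = 0.054808
  k=2: C(8,2)·0.45^2·0.55^6 = 0.156949
  k=3: C(8,3)·0.45^3·0.55^5 = 0.256826
  k=4: C(8,4)·0.45^4·0.55^4 = 0.262663
Total = 0.739619

0.7396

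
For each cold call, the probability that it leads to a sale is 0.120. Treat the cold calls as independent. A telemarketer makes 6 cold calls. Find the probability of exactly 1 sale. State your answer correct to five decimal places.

0.37997

X ~ Binomial(n=6, p=0.12).
P(X=1) = C(6,1) · p^1 · (1−p)^5
= 6 · 0.12 · 0.52773 = 0.3799670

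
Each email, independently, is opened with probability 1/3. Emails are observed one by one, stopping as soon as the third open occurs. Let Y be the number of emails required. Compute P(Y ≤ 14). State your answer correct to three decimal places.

Finishing within 14 emails ⇔ at least 3 successes in the first 14. With X ~ Binomial(14, 0.333333), P(Y ≤ 14) = 1 − P(X ≤ 2).
  k=0: C(14,0)·0.333333^0·0.666667^14 = 0.00343
  k=1: C(14,1)·0.333333^1·0.666667^13 = 0.02398
  k=2: C(14,2)·0.333333^2·0.666667^12 = 0.07793
1 − 0.10533 = 0.89467

0.895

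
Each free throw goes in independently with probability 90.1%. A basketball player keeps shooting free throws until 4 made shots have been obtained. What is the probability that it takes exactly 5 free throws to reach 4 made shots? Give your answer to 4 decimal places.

Y = trial on which the fourth success occurs; negative binomial, r=4, p=0.901.
P(Y=5) = C(4,3) · p^4 · (1−p)^1
= 4 · 0.65902 · 0.099 = 0.260972

0.2610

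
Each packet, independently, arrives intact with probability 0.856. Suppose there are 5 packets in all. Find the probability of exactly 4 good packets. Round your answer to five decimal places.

0.38657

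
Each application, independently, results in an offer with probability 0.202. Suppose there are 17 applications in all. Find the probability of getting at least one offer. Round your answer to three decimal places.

P(at least one) = 1 − P(none) = 1 − (1 − 0.202)^17
= 1 − 0.02158 = 0.97842

0.978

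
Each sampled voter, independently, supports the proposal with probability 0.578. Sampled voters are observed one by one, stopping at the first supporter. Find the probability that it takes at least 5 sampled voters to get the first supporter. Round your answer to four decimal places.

Y = number of sampled voters to the first success; geometric, p = 0.578.
P(Y > 4) = P(first 4 all fail) = (1−p)^4 = 0.031714

0.0317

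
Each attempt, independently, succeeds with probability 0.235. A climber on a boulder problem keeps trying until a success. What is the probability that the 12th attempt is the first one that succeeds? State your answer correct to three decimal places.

Geometric (trials to first success), p = 0.235.
P(Y = 12) = (1−p)^11 · p = 0.052514 · 0.235 = 0.01234

0.012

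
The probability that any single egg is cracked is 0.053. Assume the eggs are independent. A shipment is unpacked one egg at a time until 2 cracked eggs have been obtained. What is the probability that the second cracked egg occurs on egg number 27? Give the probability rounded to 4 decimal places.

Y = trial on which the second success occurs; negative binomial, r=2, p=0.053.
P(Y=27) = C(26,1) · p^2 · (1−p)^25
= 26 · 0.002809 · 0.2563 = 0.018719

0.0187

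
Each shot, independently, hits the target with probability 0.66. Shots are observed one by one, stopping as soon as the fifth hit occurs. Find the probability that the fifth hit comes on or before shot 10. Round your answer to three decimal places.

Finishing within 10 shots ⇔ at least 5 successes in the first 10. With X ~ Binomial(10, 0.66), P(Y ≤ 10) = 1 − P(X ≤ 4).
  k=0: C(10,0)·0.66^0·0.34^10 = 0.00002
  k=1: C(10,1)·0.66^1·0.34^9 = 0.00040
  k=2: C(10,2)·0.66^2·0.34^8 = 0.00350
  k=3: C(10,3)·0.66^3·0.34^7 = 0.01812
  k=4: C(10,4)·0.66^4·0.34^6 = 0.06156
1 − 0.08360 = 0.91640

0.916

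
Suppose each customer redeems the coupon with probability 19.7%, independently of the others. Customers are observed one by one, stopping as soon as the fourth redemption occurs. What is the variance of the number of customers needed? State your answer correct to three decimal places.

Y = total customers until the fourth success; negative binomial with r=4, p=0.197.
Var(Y) = r(1−p)/p² = 4·0.803 / 0.197² = 82.76431

82.764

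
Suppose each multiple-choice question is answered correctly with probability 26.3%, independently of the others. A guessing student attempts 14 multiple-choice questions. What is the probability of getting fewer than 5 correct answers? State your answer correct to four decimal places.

X ~ Binomial(14, 0.263); P(X ≤ 4) = Σ C(14,k) p^k (1−p)^(14−k) over k:
  k=0: C(14,0)·0.263^0·0.737^14 = 0.013949
  k=1: C(14,1)·0.263^1·0.737^13 = 0.069689
  k=2: C(14,2)·0.263^2·0.737^12 = 0.161645
  k=3: C(14,3)·0.263^3·0.737^11 = 0.230734
  k=4: C(14,4)·0.263^4·0.737^10 = 0.226429
Total = 0.702445

0.7024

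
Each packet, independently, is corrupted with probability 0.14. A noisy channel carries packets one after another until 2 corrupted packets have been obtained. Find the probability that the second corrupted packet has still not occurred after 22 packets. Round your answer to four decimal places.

0.1659

Needing more than 22 packets ⇔ fewer than 2 successes in the first 22. With X ~ Binomial(22, 0.14), P(Y > 22) = P(X ≤ 1).
  k=0: C(22,0)·0.14^0·0.86^22 = 0.036221
  k=1: C(22,1)·0.14^1·0.86^21 = 0.129723
P(X ≤ 1) = 0.165945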